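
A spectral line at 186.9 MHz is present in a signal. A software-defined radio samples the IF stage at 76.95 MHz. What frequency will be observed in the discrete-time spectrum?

186.9 MHz mod fs = 33 MHz.
33 MHz ≤ fs/2 = 38.475 MHz, appears at 33 MHz.

33 MHz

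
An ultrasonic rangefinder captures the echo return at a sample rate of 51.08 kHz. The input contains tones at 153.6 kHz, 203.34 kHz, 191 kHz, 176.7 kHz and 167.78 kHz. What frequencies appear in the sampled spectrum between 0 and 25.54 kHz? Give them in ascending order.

0.36 kHz, 0.98 kHz, 13.32 kHz, 14.54 kHz, 23.46 kHz

fs/2 = 25.54 kHz.
153.6 kHz mod fs = 0.36 kHz.
0.36 kHz ≤ fs/2 = 25.54 kHz, appears at 0.36 kHz.
203.34 kHz mod fs = 50.1 kHz.
50.1 kHz > fs/2 = 25.54 kHz, folds to fs − 50.1 kHz = 0.98 kHz.
191 kHz mod fs = 37.76 kHz.
37.76 kHz > fs/2 = 25.54 kHz, folds to fs − 37.76 kHz = 13.32 kHz.
176.7 kHz mod fs = 23.46 kHz.
23.46 kHz ≤ fs/2 = 25.54 kHz, appears at 23.46 kHz.
167.78 kHz mod fs = 14.54 kHz.
14.54 kHz ≤ fs/2 = 25.54 kHz, appears at 14.54 kHz.
Distinct values: {0.36 kHz, 0.98 kHz, 13.32 kHz, 14.54 kHz, 23.46 kHz}.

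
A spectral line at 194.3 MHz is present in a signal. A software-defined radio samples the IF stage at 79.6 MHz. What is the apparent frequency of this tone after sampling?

35.1 MHz

194.3 MHz mod fs = 35.1 MHz.
35.1 MHz ≤ fs/2 = 39.8 MHz, appears at 35.1 MHz.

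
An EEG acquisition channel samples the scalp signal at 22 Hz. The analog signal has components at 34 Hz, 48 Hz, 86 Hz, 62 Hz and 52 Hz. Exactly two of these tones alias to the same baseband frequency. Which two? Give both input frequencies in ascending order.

48 Hz, 62 Hz

fs/2 = 11 Hz.
34 Hz mod fs = 12 Hz.
12 Hz > fs/2 = 11 Hz, folds to fs − 12 Hz = 10 Hz.
48 Hz mod fs = 4 Hz.
4 Hz ≤ fs/2 = 11 Hz, appears at 4 Hz.
86 Hz mod fs = 20 Hz.
20 Hz > fs/2 = 11 Hz, folds to fs − 20 Hz = 2 Hz.
62 Hz mod fs = 18 Hz.
18 Hz > fs/2 = 11 Hz, folds to fs − 18 Hz = 4 Hz.
52 Hz mod fs = 8 Hz.
8 Hz ≤ fs/2 = 11 Hz, appears at 8 Hz.
48 Hz and 62 Hz both map to 4 Hz.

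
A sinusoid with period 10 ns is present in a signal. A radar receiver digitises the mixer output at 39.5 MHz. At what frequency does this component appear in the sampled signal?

18.5 MHz

T = 10 ns → f = 1/T = 100 MHz.
100 MHz mod fs = 21 MHz.
21 MHz > fs/2 = 19.75 MHz, folds to fs − 21 MHz = 18.5 MHz.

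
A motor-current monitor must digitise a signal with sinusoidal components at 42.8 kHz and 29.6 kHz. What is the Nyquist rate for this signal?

85.6 kHz

Highest-frequency component: 42.8 kHz.
Nyquist rate = 2 × 42.8 kHz = 85.6 kHz.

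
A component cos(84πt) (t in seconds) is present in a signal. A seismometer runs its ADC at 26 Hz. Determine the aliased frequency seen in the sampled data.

ω = 84π rad/s → f = ω/(2π) = 42 Hz.
42 Hz mod fs = 16 Hz.
16 Hz > fs/2 = 13 Hz, folds to fs − 16 Hz = 10 Hz.

10 Hz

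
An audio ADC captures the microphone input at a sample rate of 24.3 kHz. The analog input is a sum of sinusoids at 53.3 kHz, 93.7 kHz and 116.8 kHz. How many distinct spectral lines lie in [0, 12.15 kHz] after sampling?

2

fs/2 = 12.15 kHz.
53.3 kHz mod fs = 4.7 kHz.
4.7 kHz ≤ fs/2 = 12.15 kHz, appears at 4.7 kHz.
93.7 kHz mod fs = 20.8 kHz.
20.8 kHz > fs/2 = 12.15 kHz, folds to fs − 20.8 kHz = 3.5 kHz.
116.8 kHz mod fs = 19.6 kHz.
19.6 kHz > fs/2 = 12.15 kHz, folds to fs − 19.6 kHz = 4.7 kHz.
Distinct values: {3.5 kHz, 4.7 kHz} → 2.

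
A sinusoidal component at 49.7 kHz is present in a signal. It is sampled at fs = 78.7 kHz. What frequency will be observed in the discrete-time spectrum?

49.7 kHz > fs/2 = 39.35 kHz, folds to fs − 49.7 kHz = 29 kHz.

29 kHz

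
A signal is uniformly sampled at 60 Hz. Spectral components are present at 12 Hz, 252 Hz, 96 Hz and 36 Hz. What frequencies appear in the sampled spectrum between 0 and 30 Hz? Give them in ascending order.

fs/2 = 30 Hz.
12 Hz ≤ fs/2 = 30 Hz, passes unchanged.
252 Hz mod fs = 12 Hz.
12 Hz ≤ fs/2 = 30 Hz, appears at 12 Hz.
96 Hz mod fs = 36 Hz.
36 Hz > fs/2 = 30 Hz, folds to fs − 36 Hz = 24 Hz.
36 Hz > fs/2 = 30 Hz, folds to fs − 36 Hz = 24 Hz.
Distinct values: {12 Hz, 24 Hz}.

12 Hz, 24 Hz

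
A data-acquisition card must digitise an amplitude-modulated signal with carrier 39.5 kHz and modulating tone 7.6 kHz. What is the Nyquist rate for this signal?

AM sidebands sit at fc ± fm = 31.9 kHz and 47.1 kHz.
Highest-frequency component: 47.1 kHz.
Nyquist rate = 2 × 47.1 kHz = 94.2 kHz.

94.2 kHz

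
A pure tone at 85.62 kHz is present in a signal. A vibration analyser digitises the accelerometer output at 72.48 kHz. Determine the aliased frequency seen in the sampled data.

13.14 kHz

85.62 kHz mod fs = 13.14 kHz.
13.14 kHz ≤ fs/2 = 36.24 kHz, appears at 13.14 kHz.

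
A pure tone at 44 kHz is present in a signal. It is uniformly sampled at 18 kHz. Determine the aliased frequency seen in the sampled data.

44 kHz mod fs = 8 kHz.
8 kHz ≤ fs/2 = 9 kHz, appears at 8 kHz.

8 kHz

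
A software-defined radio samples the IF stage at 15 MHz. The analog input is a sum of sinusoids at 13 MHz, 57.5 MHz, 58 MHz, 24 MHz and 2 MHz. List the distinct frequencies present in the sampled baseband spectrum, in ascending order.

fs/2 = 7.5 MHz.
13 MHz > fs/2 = 7.5 MHz, folds to fs − 13 MHz = 2 MHz.
57.5 MHz mod fs = 12.5 MHz.
12.5 MHz > fs/2 = 7.5 MHz, folds to fs − 12.5 MHz = 2.5 MHz.
58 MHz mod fs = 13 MHz.
13 MHz > fs/2 = 7.5 MHz, folds to fs − 13 MHz = 2 MHz.
24 MHz mod fs = 9 MHz.
9 MHz > fs/2 = 7.5 MHz, folds to fs − 9 MHz = 6 MHz.
2 MHz ≤ fs/2 = 7.5 MHz, passes unchanged.
Distinct values: {2 MHz, 2.5 MHz, 6 MHz}.

2 MHz, 2.5 MHz, 6 MHz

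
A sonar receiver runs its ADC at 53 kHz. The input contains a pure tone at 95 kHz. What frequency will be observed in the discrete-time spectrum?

11 kHz

95 kHz mod fs = 42 kHz.
42 kHz > fs/2 = 26.5 kHz, folds to fs − 42 kHz = 11 kHz.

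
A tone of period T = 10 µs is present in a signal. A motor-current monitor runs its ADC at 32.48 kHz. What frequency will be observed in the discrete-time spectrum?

2.56 kHz

T = 10 µs → f = 1/T = 100 kHz.
100 kHz mod fs = 2.56 kHz.
2.56 kHz ≤ fs/2 = 16.24 kHz, appears at 2.56 kHz.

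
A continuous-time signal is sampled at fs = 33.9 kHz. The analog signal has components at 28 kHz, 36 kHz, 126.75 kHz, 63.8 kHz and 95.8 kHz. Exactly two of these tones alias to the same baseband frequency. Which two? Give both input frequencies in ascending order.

fs/2 = 16.95 kHz.
28 kHz > fs/2 = 16.95 kHz, folds to fs − 28 kHz = 5.9 kHz.
36 kHz mod fs = 2.1 kHz.
2.1 kHz ≤ fs/2 = 16.95 kHz, appears at 2.1 kHz.
126.75 kHz mod fs = 25.05 kHz.
25.05 kHz > fs/2 = 16.95 kHz, folds to fs − 25.05 kHz = 8.85 kHz.
63.8 kHz mod fs = 29.9 kHz.
29.9 kHz > fs/2 = 16.95 kHz, folds to fs − 29.9 kHz = 4 kHz.
95.8 kHz mod fs = 28 kHz.
28 kHz > fs/2 = 16.95 kHz, folds to fs − 28 kHz = 5.9 kHz.
28 kHz and 95.8 kHz both map to 5.9 kHz.

28 kHz, 95.8 kHz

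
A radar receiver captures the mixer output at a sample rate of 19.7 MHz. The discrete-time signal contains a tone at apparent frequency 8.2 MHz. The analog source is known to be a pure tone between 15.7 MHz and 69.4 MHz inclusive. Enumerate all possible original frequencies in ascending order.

Frequencies that alias to 8.2 MHz are k·fs ± 8.2 MHz for integer k ≥ 0.
k=0: 8.2 MHz.
k=1: 11.5 MHz, 27.9 MHz.
k=2: 31.2 MHz, 47.6 MHz.
k=3: 50.9 MHz, 67.3 MHz.
k=4: 70.6 MHz, 87 MHz.
Within [15.7 MHz, 69.4 MHz]: 27.9 MHz, 31.2 MHz, 47.6 MHz, 50.9 MHz, 67.3 MHz.

27.9 MHz, 31.2 MHz, 47.6 MHz, 50.9 MHz, 67.3 MHz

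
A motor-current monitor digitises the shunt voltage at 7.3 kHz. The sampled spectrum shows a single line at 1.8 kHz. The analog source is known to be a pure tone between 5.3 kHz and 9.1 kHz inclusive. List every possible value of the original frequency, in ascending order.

Frequencies that alias to 1.8 kHz are k·fs ± 1.8 kHz for integer k ≥ 0.
k=0: 1.8 kHz.
k=1: 5.5 kHz, 9.1 kHz.
k=2: 12.8 kHz, 16.4 kHz.
Within [5.3 kHz, 9.1 kHz]: 5.5 kHz, 9.1 kHz.

5.5 kHz, 9.1 kHz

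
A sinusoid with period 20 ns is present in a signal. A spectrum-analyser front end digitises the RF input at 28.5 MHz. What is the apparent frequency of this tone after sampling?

7 MHz

T = 20 ns → f = 1/T = 50 MHz.
50 MHz mod fs = 21.5 MHz.
21.5 MHz > fs/2 = 14.25 MHz, folds to fs − 21.5 MHz = 7 MHz.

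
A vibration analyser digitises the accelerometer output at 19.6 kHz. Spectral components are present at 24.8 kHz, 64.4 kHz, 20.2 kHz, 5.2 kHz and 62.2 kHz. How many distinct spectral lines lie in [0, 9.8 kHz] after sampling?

4

fs/2 = 9.8 kHz.
24.8 kHz mod fs = 5.2 kHz.
5.2 kHz ≤ fs/2 = 9.8 kHz, appears at 5.2 kHz.
64.4 kHz mod fs = 5.6 kHz.
5.6 kHz ≤ fs/2 = 9.8 kHz, appears at 5.6 kHz.
20.2 kHz mod fs = 0.6 kHz.
0.6 kHz ≤ fs/2 = 9.8 kHz, appears at 0.6 kHz.
5.2 kHz ≤ fs/2 = 9.8 kHz, passes unchanged.
62.2 kHz mod fs = 3.4 kHz.
3.4 kHz ≤ fs/2 = 9.8 kHz, appears at 3.4 kHz.
Distinct values: {0.6 kHz, 3.4 kHz, 5.2 kHz, 5.6 kHz} → 4.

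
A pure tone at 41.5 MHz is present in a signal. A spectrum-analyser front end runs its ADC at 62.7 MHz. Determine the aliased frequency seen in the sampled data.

21.2 MHz

41.5 MHz > fs/2 = 31.35 MHz, folds to fs − 41.5 MHz = 21.2 MHz.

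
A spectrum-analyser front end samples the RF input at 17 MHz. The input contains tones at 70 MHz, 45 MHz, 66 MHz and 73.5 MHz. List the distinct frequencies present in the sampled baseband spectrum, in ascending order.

2 MHz, 5.5 MHz, 6 MHz

fs/2 = 8.5 MHz.
70 MHz mod fs = 2 MHz.
2 MHz ≤ fs/2 = 8.5 MHz, appears at 2 MHz.
45 MHz mod fs = 11 MHz.
11 MHz > fs/2 = 8.5 MHz, folds to fs − 11 MHz = 6 MHz.
66 MHz mod fs = 15 MHz.
15 MHz > fs/2 = 8.5 MHz, folds to fs − 15 MHz = 2 MHz.
73.5 MHz mod fs = 5.5 MHz.
5.5 MHz ≤ fs/2 = 8.5 MHz, appears at 5.5 MHz.
Distinct values: {2 MHz, 5.5 MHz, 6 MHz}.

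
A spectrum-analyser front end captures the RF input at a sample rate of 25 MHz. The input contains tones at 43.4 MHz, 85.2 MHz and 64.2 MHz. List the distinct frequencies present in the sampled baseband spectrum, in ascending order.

6.6 MHz, 10.2 MHz, 10.8 MHz

fs/2 = 12.5 MHz.
43.4 MHz mod fs = 18.4 MHz.
18.4 MHz > fs/2 = 12.5 MHz, folds to fs − 18.4 MHz = 6.6 MHz.
85.2 MHz mod fs = 10.2 MHz.
10.2 MHz ≤ fs/2 = 12.5 MHz, appears at 10.2 MHz.
64.2 MHz mod fs = 14.2 MHz.
14.2 MHz > fs/2 = 12.5 MHz, folds to fs − 14.2 MHz = 10.8 MHz.
Distinct values: {6.6 MHz, 10.2 MHz, 10.8 MHz}.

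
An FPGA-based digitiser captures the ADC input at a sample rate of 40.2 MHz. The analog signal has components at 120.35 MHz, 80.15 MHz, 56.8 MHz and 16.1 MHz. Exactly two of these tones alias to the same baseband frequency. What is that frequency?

fs/2 = 20.1 MHz.
120.35 MHz mod fs = 39.95 MHz.
39.95 MHz > fs/2 = 20.1 MHz, folds to fs − 39.95 MHz = 0.25 MHz.
80.15 MHz mod fs = 39.95 MHz.
39.95 MHz > fs/2 = 20.1 MHz, folds to fs − 39.95 MHz = 0.25 MHz.
56.8 MHz mod fs = 16.6 MHz.
16.6 MHz ≤ fs/2 = 20.1 MHz, appears at 16.6 MHz.
16.1 MHz ≤ fs/2 = 20.1 MHz, passes unchanged.
80.15 MHz and 120.35 MHz both map to 0.25 MHz.

0.25 MHz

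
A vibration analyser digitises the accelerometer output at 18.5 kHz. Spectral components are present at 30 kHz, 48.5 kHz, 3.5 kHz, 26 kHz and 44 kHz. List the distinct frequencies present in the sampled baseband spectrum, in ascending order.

3.5 kHz, 7 kHz, 7.5 kHz

fs/2 = 9.25 kHz.
30 kHz mod fs = 11.5 kHz.
11.5 kHz > fs/2 = 9.25 kHz, folds to fs − 11.5 kHz = 7 kHz.
48.5 kHz mod fs = 11.5 kHz.
11.5 kHz > fs/2 = 9.25 kHz, folds to fs − 11.5 kHz = 7 kHz.
3.5 kHz ≤ fs/2 = 9.25 kHz, passes unchanged.
26 kHz mod fs = 7.5 kHz.
7.5 kHz ≤ fs/2 = 9.25 kHz, appears at 7.5 kHz.
44 kHz mod fs = 7 kHz.
7 kHz ≤ fs/2 = 9.25 kHz, appears at 7 kHz.
Distinct values: {3.5 kHz, 7 kHz, 7.5 kHz}.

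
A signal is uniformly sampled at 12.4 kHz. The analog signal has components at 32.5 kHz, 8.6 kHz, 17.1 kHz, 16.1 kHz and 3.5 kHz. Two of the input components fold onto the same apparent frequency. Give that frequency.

4.7 kHz

fs/2 = 6.2 kHz.
32.5 kHz mod fs = 7.7 kHz.
7.7 kHz > fs/2 = 6.2 kHz, folds to fs − 7.7 kHz = 4.7 kHz.
8.6 kHz > fs/2 = 6.2 kHz, folds to fs − 8.6 kHz = 3.8 kHz.
17.1 kHz mod fs = 4.7 kHz.
4.7 kHz ≤ fs/2 = 6.2 kHz, appears at 4.7 kHz.
16.1 kHz mod fs = 3.7 kHz.
3.7 kHz ≤ fs/2 = 6.2 kHz, appears at 3.7 kHz.
3.5 kHz ≤ fs/2 = 6.2 kHz, passes unchanged.
17.1 kHz and 32.5 kHz both map to 4.7 kHz.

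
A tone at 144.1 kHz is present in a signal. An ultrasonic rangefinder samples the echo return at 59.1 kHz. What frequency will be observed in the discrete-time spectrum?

144.1 kHz mod fs = 25.9 kHz.
25.9 kHz ≤ fs/2 = 29.55 kHz, appears at 25.9 kHz.

25.9 kHz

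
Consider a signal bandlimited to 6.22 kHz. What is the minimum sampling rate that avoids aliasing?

Nyquist rate = 2 × 6.22 kHz = 12.44 kHz.

12.44 kHz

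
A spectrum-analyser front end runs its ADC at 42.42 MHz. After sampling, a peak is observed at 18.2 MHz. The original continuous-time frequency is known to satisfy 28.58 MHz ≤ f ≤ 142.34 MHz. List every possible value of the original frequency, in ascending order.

Frequencies that alias to 18.2 MHz are k·fs ± 18.2 MHz for integer k ≥ 0.
k=0: 18.2 MHz.
k=1: 24.22 MHz, 60.62 MHz.
k=2: 66.64 MHz, 103.04 MHz.
k=3: 109.06 MHz, 145.46 MHz.
k=4: 151.48 MHz, 187.88 MHz.
Within [28.58 MHz, 142.34 MHz]: 60.62 MHz, 66.64 MHz, 103.04 MHz, 109.06 MHz.

60.62 MHz, 66.64 MHz, 103.04 MHz, 109.06 MHz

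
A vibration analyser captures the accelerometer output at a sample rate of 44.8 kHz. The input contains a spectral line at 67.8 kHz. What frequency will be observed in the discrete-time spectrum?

67.8 kHz mod fs = 23 kHz.
23 kHz > fs/2 = 22.4 kHz, folds to fs − 23 kHz = 21.8 kHz.

21.8 kHz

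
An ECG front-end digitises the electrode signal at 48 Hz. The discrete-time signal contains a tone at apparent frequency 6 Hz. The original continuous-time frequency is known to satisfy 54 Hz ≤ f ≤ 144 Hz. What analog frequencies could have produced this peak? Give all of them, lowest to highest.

54 Hz, 90 Hz, 102 Hz, 138 Hz

Frequencies that alias to 6 Hz are k·fs ± 6 Hz for integer k ≥ 0.
k=0: 6 Hz.
k=1: 42 Hz, 54 Hz.
k=2: 90 Hz, 102 Hz.
k=3: 138 Hz, 150 Hz.
k=4: 186 Hz, 198 Hz.
Within [54 Hz, 144 Hz]: 54 Hz, 90 Hz, 102 Hz, 138 Hz.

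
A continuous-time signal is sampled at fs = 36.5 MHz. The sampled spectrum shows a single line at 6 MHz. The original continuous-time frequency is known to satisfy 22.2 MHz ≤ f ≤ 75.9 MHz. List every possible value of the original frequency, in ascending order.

Frequencies that alias to 6 MHz are k·fs ± 6 MHz for integer k ≥ 0.
k=0: 6 MHz.
k=1: 30.5 MHz, 42.5 MHz.
k=2: 67 MHz, 79 MHz.
k=3: 103.5 MHz, 115.5 MHz.
Within [22.2 MHz, 75.9 MHz]: 30.5 MHz, 42.5 MHz, 67 MHz.

30.5 MHz, 42.5 MHz, 67 MHz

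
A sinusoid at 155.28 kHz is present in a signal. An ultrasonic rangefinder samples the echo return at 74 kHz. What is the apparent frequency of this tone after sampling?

7.28 kHz

155.28 kHz mod fs = 7.28 kHz.
7.28 kHz ≤ fs/2 = 37 kHz, appears at 7.28 kHz.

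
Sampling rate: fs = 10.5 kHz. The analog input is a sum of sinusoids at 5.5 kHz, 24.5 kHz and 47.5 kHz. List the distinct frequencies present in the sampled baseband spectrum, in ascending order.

3.5 kHz, 5 kHz

fs/2 = 5.25 kHz.
5.5 kHz > fs/2 = 5.25 kHz, folds to fs − 5.5 kHz = 5 kHz.
24.5 kHz mod fs = 3.5 kHz.
3.5 kHz ≤ fs/2 = 5.25 kHz, appears at 3.5 kHz.
47.5 kHz mod fs = 5.5 kHz.
5.5 kHz > fs/2 = 5.25 kHz, folds to fs − 5.5 kHz = 5 kHz.
Distinct values: {3.5 kHz, 5 kHz}.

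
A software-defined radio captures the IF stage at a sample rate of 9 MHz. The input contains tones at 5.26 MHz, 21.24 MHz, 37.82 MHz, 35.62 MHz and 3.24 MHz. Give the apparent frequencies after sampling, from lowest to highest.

fs/2 = 4.5 MHz.
5.26 MHz > fs/2 = 4.5 MHz, folds to fs − 5.26 MHz = 3.74 MHz.
21.24 MHz mod fs = 3.24 MHz.
3.24 MHz ≤ fs/2 = 4.5 MHz, appears at 3.24 MHz.
37.82 MHz mod fs = 1.82 MHz.
1.82 MHz ≤ fs/2 = 4.5 MHz, appears at 1.82 MHz.
35.62 MHz mod fs = 8.62 MHz.
8.62 MHz > fs/2 = 4.5 MHz, folds to fs − 8.62 MHz = 0.38 MHz.
3.24 MHz ≤ fs/2 = 4.5 MHz, passes unchanged.
Distinct values: {0.38 MHz, 1.82 MHz, 3.24 MHz, 3.74 MHz}.

0.38 MHz, 1.82 MHz, 3.24 MHz, 3.74 MHz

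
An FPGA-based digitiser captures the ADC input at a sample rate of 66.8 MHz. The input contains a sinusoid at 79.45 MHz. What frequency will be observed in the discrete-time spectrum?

12.65 MHz

79.45 MHz mod fs = 12.65 MHz.
12.65 MHz ≤ fs/2 = 33.4 MHz, appears at 12.65 MHz.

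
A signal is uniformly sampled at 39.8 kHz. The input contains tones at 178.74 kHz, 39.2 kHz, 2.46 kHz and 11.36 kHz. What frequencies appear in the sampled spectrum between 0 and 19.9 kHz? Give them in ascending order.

0.6 kHz, 2.46 kHz, 11.36 kHz, 19.54 kHz

fs/2 = 19.9 kHz.
178.74 kHz mod fs = 19.54 kHz.
19.54 kHz ≤ fs/2 = 19.9 kHz, appears at 19.54 kHz.
39.2 kHz > fs/2 = 19.9 kHz, folds to fs − 39.2 kHz = 0.6 kHz.
2.46 kHz ≤ fs/2 = 19.9 kHz, passes unchanged.
11.36 kHz ≤ fs/2 = 19.9 kHz, passes unchanged.
Distinct values: {0.6 kHz, 2.46 kHz, 11.36 kHz, 19.54 kHz}.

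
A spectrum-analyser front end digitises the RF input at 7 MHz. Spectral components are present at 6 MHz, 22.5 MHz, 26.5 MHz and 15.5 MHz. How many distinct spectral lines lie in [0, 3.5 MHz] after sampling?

fs/2 = 3.5 MHz.
6 MHz > fs/2 = 3.5 MHz, folds to fs − 6 MHz = 1 MHz.
22.5 MHz mod fs = 1.5 MHz.
1.5 MHz ≤ fs/2 = 3.5 MHz, appears at 1.5 MHz.
26.5 MHz mod fs = 5.5 MHz.
5.5 MHz > fs/2 = 3.5 MHz, folds to fs − 5.5 MHz = 1.5 MHz.
15.5 MHz mod fs = 1.5 MHz.
1.5 MHz ≤ fs/2 = 3.5 MHz, appears at 1.5 MHz.
Distinct values: {1 MHz, 1.5 MHz} → 2.

2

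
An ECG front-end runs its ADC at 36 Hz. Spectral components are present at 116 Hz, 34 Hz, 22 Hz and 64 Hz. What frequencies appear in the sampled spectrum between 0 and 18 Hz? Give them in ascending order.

fs/2 = 18 Hz.
116 Hz mod fs = 8 Hz.
8 Hz ≤ fs/2 = 18 Hz, appears at 8 Hz.
34 Hz > fs/2 = 18 Hz, folds to fs − 34 Hz = 2 Hz.
22 Hz > fs/2 = 18 Hz, folds to fs − 22 Hz = 14 Hz.
64 Hz mod fs = 28 Hz.
28 Hz > fs/2 = 18 Hz, folds to fs − 28 Hz = 8 Hz.
Distinct values: {2 Hz, 8 Hz, 14 Hz}.

2 Hz, 8 Hz, 14 Hz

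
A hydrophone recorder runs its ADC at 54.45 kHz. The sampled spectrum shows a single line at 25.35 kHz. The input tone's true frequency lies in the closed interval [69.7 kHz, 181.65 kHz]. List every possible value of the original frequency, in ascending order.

Frequencies that alias to 25.35 kHz are k·fs ± 25.35 kHz for integer k ≥ 0.
k=0: 25.35 kHz.
k=1: 29.1 kHz, 79.8 kHz.
k=2: 83.55 kHz, 134.25 kHz.
k=3: 138 kHz, 188.7 kHz.
k=4: 192.45 kHz, 243.15 kHz.
Within [69.7 kHz, 181.65 kHz]: 79.8 kHz, 83.55 kHz, 134.25 kHz, 138 kHz.

79.8 kHz, 83.55 kHz, 134.25 kHz, 138 kHz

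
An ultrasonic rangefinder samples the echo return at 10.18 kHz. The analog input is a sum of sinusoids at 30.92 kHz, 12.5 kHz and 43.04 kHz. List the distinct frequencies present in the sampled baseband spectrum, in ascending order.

0.38 kHz, 2.32 kHz

fs/2 = 5.09 kHz.
30.92 kHz mod fs = 0.38 kHz.
0.38 kHz ≤ fs/2 = 5.09 kHz, appears at 0.38 kHz.
12.5 kHz mod fs = 2.32 kHz.
2.32 kHz ≤ fs/2 = 5.09 kHz, appears at 2.32 kHz.
43.04 kHz mod fs = 2.32 kHz.
2.32 kHz ≤ fs/2 = 5.09 kHz, appears at 2.32 kHz.
Distinct values: {0.38 kHz, 2.32 kHz}.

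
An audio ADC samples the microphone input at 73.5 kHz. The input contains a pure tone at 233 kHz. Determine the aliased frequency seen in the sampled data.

12.5 kHz

233 kHz mod fs = 12.5 kHz.
12.5 kHz ≤ fs/2 = 36.75 kHz, appears at 12.5 kHz.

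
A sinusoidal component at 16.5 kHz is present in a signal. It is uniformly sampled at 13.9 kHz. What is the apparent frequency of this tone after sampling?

2.6 kHz

16.5 kHz mod fs = 2.6 kHz.
2.6 kHz ≤ fs/2 = 6.95 kHz, appears at 2.6 kHz.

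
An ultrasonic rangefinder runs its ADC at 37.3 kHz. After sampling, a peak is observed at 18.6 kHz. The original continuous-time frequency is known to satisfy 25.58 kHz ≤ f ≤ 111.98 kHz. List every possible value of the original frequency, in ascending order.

55.9 kHz, 56 kHz, 93.2 kHz, 93.3 kHz

Frequencies that alias to 18.6 kHz are k·fs ± 18.6 kHz for integer k ≥ 0.
k=0: 18.6 kHz.
k=1: 18.7 kHz, 55.9 kHz.
k=2: 56 kHz, 93.2 kHz.
k=3: 93.3 kHz, 130.5 kHz.
k=4: 130.6 kHz, 167.8 kHz.
Within [25.58 kHz, 111.98 kHz]: 55.9 kHz, 56 kHz, 93.2 kHz, 93.3 kHz.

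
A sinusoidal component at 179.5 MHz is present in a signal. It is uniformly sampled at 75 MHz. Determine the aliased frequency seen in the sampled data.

179.5 MHz mod fs = 29.5 MHz.
29.5 MHz ≤ fs/2 = 37.5 MHz, appears at 29.5 MHz.

29.5 MHz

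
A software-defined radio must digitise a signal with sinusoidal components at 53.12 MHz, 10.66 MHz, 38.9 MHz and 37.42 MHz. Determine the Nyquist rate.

106.24 MHz

Highest-frequency component: 53.12 MHz.
Nyquist rate = 2 × 53.12 MHz = 106.24 MHz.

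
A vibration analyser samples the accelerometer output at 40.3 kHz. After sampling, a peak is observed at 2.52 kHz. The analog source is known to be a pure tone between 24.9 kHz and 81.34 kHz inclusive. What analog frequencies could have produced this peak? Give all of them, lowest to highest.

37.78 kHz, 42.82 kHz, 78.08 kHz

Frequencies that alias to 2.52 kHz are k·fs ± 2.52 kHz for integer k ≥ 0.
k=0: 2.52 kHz.
k=1: 37.78 kHz, 42.82 kHz.
k=2: 78.08 kHz, 83.12 kHz.
k=3: 118.38 kHz, 123.42 kHz.
Within [24.9 kHz, 81.34 kHz]: 37.78 kHz, 42.82 kHz, 78.08 kHz.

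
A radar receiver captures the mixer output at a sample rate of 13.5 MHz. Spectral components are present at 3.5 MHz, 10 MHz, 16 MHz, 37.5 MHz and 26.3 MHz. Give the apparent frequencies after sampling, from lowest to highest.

fs/2 = 6.75 MHz.
3.5 MHz ≤ fs/2 = 6.75 MHz, passes unchanged.
10 MHz > fs/2 = 6.75 MHz, folds to fs − 10 MHz = 3.5 MHz.
16 MHz mod fs = 2.5 MHz.
2.5 MHz ≤ fs/2 = 6.75 MHz, appears at 2.5 MHz.
37.5 MHz mod fs = 10.5 MHz.
10.5 MHz > fs/2 = 6.75 MHz, folds to fs − 10.5 MHz = 3 MHz.
26.3 MHz mod fs = 12.8 MHz.
12.8 MHz > fs/2 = 6.75 MHz, folds to fs − 12.8 MHz = 0.7 MHz.
Distinct values: {0.7 MHz, 2.5 MHz, 3 MHz, 3.5 MHz}.

0.7 MHz, 2.5 MHz, 3 MHz, 3.5 MHz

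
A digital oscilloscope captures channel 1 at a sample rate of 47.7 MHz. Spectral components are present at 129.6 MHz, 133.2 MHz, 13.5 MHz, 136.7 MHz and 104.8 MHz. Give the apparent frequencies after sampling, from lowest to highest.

6.4 MHz, 9.4 MHz, 9.9 MHz, 13.5 MHz

fs/2 = 23.85 MHz.
129.6 MHz mod fs = 34.2 MHz.
34.2 MHz > fs/2 = 23.85 MHz, folds to fs − 34.2 MHz = 13.5 MHz.
133.2 MHz mod fs = 37.8 MHz.
37.8 MHz > fs/2 = 23.85 MHz, folds to fs − 37.8 MHz = 9.9 MHz.
13.5 MHz ≤ fs/2 = 23.85 MHz, passes unchanged.
136.7 MHz mod fs = 41.3 MHz.
41.3 MHz > fs/2 = 23.85 MHz, folds to fs − 41.3 MHz = 6.4 MHz.
104.8 MHz mod fs = 9.4 MHz.
9.4 MHz ≤ fs/2 = 23.85 MHz, appears at 9.4 MHz.
Distinct values: {6.4 MHz, 9.4 MHz, 9.9 MHz, 13.5 MHz}.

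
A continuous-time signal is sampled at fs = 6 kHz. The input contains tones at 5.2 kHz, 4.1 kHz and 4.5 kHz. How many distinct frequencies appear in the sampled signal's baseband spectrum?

fs/2 = 3 kHz.
5.2 kHz > fs/2 = 3 kHz, folds to fs − 5.2 kHz = 0.8 kHz.
4.1 kHz > fs/2 = 3 kHz, folds to fs − 4.1 kHz = 1.9 kHz.
4.5 kHz > fs/2 = 3 kHz, folds to fs − 4.5 kHz = 1.5 kHz.
Distinct values: {0.8 kHz, 1.5 kHz, 1.9 kHz} → 3.

3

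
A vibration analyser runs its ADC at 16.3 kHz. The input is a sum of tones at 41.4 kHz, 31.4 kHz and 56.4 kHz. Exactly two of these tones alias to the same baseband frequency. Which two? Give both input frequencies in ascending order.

fs/2 = 8.15 kHz.
41.4 kHz mod fs = 8.8 kHz.
8.8 kHz > fs/2 = 8.15 kHz, folds to fs − 8.8 kHz = 7.5 kHz.
31.4 kHz mod fs = 15.1 kHz.
15.1 kHz > fs/2 = 8.15 kHz, folds to fs − 15.1 kHz = 1.2 kHz.
56.4 kHz mod fs = 7.5 kHz.
7.5 kHz ≤ fs/2 = 8.15 kHz, appears at 7.5 kHz.
41.4 kHz and 56.4 kHz both map to 7.5 kHz.

41.4 kHz, 56.4 kHz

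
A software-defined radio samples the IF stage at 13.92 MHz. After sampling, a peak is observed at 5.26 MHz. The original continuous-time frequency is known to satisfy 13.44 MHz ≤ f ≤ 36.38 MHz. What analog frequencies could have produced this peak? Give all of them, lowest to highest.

Frequencies that alias to 5.26 MHz are k·fs ± 5.26 MHz for integer k ≥ 0.
k=0: 5.26 MHz.
k=1: 8.66 MHz, 19.18 MHz.
k=2: 22.58 MHz, 33.1 MHz.
k=3: 36.5 MHz, 47.02 MHz.
Within [13.44 MHz, 36.38 MHz]: 19.18 MHz, 22.58 MHz, 33.1 MHz.

19.18 MHz, 22.58 MHz, 33.1 MHz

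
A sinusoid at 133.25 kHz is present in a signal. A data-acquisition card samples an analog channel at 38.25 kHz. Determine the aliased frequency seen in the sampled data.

133.25 kHz mod fs = 18.5 kHz.
18.5 kHz ≤ fs/2 = 19.125 kHz, appears at 18.5 kHz.

18.5 kHz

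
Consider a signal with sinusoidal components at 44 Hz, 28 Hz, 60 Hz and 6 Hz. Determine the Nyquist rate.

Highest-frequency component: 60 Hz.
Nyquist rate = 2 × 60 Hz = 120 Hz.

120 Hz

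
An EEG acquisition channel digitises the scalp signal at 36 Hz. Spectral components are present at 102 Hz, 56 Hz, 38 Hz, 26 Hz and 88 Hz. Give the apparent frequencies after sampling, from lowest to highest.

fs/2 = 18 Hz.
102 Hz mod fs = 30 Hz.
30 Hz > fs/2 = 18 Hz, folds to fs − 30 Hz = 6 Hz.
56 Hz mod fs = 20 Hz.
20 Hz > fs/2 = 18 Hz, folds to fs − 20 Hz = 16 Hz.
38 Hz mod fs = 2 Hz.
2 Hz ≤ fs/2 = 18 Hz, appears at 2 Hz.
26 Hz > fs/2 = 18 Hz, folds to fs − 26 Hz = 10 Hz.
88 Hz mod fs = 16 Hz.
16 Hz ≤ fs/2 = 18 Hz, appears at 16 Hz.
Distinct values: {2 Hz, 6 Hz, 10 Hz, 16 Hz}.

2 Hz, 6 Hz, 10 Hz, 16 Hz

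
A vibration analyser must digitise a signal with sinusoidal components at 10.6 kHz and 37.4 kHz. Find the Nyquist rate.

74.8 kHz

Highest-frequency component: 37.4 kHz.
Nyquist rate = 2 × 37.4 kHz = 74.8 kHz.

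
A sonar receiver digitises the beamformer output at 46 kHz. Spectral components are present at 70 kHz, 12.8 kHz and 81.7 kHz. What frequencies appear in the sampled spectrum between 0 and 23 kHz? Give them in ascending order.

10.3 kHz, 12.8 kHz, 22 kHz

fs/2 = 23 kHz.
70 kHz mod fs = 24 kHz.
24 kHz > fs/2 = 23 kHz, folds to fs − 24 kHz = 22 kHz.
12.8 kHz ≤ fs/2 = 23 kHz, passes unchanged.
81.7 kHz mod fs = 35.7 kHz.
35.7 kHz > fs/2 = 23 kHz, folds to fs − 35.7 kHz = 10.3 kHz.
Distinct values: {10.3 kHz, 12.8 kHz, 22 kHz}.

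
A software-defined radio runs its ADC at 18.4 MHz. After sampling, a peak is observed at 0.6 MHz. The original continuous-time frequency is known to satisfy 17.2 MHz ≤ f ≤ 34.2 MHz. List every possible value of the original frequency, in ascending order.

17.8 MHz, 19 MHz

Frequencies that alias to 0.6 MHz are k·fs ± 0.6 MHz for integer k ≥ 0.
k=0: 0.6 MHz.
k=1: 17.8 MHz, 19 MHz.
k=2: 36.2 MHz, 37.4 MHz.
Within [17.2 MHz, 34.2 MHz]: 17.8 MHz, 19 MHz.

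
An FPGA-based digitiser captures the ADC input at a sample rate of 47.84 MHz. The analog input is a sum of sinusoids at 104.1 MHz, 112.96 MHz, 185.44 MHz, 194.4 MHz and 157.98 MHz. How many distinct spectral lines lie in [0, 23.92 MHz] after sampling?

fs/2 = 23.92 MHz.
104.1 MHz mod fs = 8.42 MHz.
8.42 MHz ≤ fs/2 = 23.92 MHz, appears at 8.42 MHz.
112.96 MHz mod fs = 17.28 MHz.
17.28 MHz ≤ fs/2 = 23.92 MHz, appears at 17.28 MHz.
185.44 MHz mod fs = 41.92 MHz.
41.92 MHz > fs/2 = 23.92 MHz, folds to fs − 41.92 MHz = 5.92 MHz.
194.4 MHz mod fs = 3.04 MHz.
3.04 MHz ≤ fs/2 = 23.92 MHz, appears at 3.04 MHz.
157.98 MHz mod fs = 14.46 MHz.
14.46 MHz ≤ fs/2 = 23.92 MHz, appears at 14.46 MHz.
Distinct values: {3.04 MHz, 5.92 MHz, 8.42 MHz, 14.46 MHz, 17.28 MHz} → 5.

5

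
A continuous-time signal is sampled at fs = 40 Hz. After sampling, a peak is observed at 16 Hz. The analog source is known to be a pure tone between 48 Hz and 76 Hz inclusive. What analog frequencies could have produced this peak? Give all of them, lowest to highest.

Frequencies that alias to 16 Hz are k·fs ± 16 Hz for integer k ≥ 0.
k=0: 16 Hz.
k=1: 24 Hz, 56 Hz.
k=2: 64 Hz, 96 Hz.
k=3: 104 Hz, 136 Hz.
Within [48 Hz, 76 Hz]: 56 Hz, 64 Hz.

56 Hz, 64 Hz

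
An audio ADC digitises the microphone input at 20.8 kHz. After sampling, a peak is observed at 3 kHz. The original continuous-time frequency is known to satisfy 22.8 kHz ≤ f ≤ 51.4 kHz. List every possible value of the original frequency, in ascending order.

Frequencies that alias to 3 kHz are k·fs ± 3 kHz for integer k ≥ 0.
k=0: 3 kHz.
k=1: 17.8 kHz, 23.8 kHz.
k=2: 38.6 kHz, 44.6 kHz.
k=3: 59.4 kHz, 65.4 kHz.
Within [22.8 kHz, 51.4 kHz]: 23.8 kHz, 38.6 kHz, 44.6 kHz.

23.8 kHz, 38.6 kHz, 44.6 kHz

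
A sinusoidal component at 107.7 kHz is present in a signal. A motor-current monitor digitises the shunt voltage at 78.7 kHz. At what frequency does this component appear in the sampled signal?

107.7 kHz mod fs = 29 kHz.
29 kHz ≤ fs/2 = 39.35 kHz, appears at 29 kHz.

29 kHz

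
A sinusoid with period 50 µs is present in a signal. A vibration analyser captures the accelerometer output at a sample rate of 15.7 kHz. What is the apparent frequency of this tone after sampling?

4.3 kHz

T = 50 µs → f = 1/T = 20 kHz.
20 kHz mod fs = 4.3 kHz.
4.3 kHz ≤ fs/2 = 7.85 kHz, appears at 4.3 kHz.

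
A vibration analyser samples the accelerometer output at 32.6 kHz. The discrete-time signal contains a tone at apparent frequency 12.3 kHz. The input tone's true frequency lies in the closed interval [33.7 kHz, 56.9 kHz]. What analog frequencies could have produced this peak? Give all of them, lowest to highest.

Frequencies that alias to 12.3 kHz are k·fs ± 12.3 kHz for integer k ≥ 0.
k=0: 12.3 kHz.
k=1: 20.3 kHz, 44.9 kHz.
k=2: 52.9 kHz, 77.5 kHz.
k=3: 85.5 kHz, 110.1 kHz.
Within [33.7 kHz, 56.9 kHz]: 44.9 kHz, 52.9 kHz.

44.9 kHz, 52.9 kHz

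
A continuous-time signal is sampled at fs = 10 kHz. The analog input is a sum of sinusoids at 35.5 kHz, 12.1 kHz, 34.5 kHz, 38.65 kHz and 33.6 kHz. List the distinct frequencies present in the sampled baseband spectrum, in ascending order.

1.35 kHz, 2.1 kHz, 3.6 kHz, 4.5 kHz

fs/2 = 5 kHz.
35.5 kHz mod fs = 5.5 kHz.
5.5 kHz > fs/2 = 5 kHz, folds to fs − 5.5 kHz = 4.5 kHz.
12.1 kHz mod fs = 2.1 kHz.
2.1 kHz ≤ fs/2 = 5 kHz, appears at 2.1 kHz.
34.5 kHz mod fs = 4.5 kHz.
4.5 kHz ≤ fs/2 = 5 kHz, appears at 4.5 kHz.
38.65 kHz mod fs = 8.65 kHz.
8.65 kHz > fs/2 = 5 kHz, folds to fs − 8.65 kHz = 1.35 kHz.
33.6 kHz mod fs = 3.6 kHz.
3.6 kHz ≤ fs/2 = 5 kHz, appears at 3.6 kHz.
Distinct values: {1.35 kHz, 2.1 kHz, 3.6 kHz, 4.5 kHz}.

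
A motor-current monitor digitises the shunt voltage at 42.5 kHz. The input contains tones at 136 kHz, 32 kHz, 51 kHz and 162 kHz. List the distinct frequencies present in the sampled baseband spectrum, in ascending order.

fs/2 = 21.25 kHz.
136 kHz mod fs = 8.5 kHz.
8.5 kHz ≤ fs/2 = 21.25 kHz, appears at 8.5 kHz.
32 kHz > fs/2 = 21.25 kHz, folds to fs − 32 kHz = 10.5 kHz.
51 kHz mod fs = 8.5 kHz.
8.5 kHz ≤ fs/2 = 21.25 kHz, appears at 8.5 kHz.
162 kHz mod fs = 34.5 kHz.
34.5 kHz > fs/2 = 21.25 kHz, folds to fs − 34.5 kHz = 8 kHz.
Distinct values: {8 kHz, 8.5 kHz, 10.5 kHz}.

8 kHz, 8.5 kHz, 10.5 kHz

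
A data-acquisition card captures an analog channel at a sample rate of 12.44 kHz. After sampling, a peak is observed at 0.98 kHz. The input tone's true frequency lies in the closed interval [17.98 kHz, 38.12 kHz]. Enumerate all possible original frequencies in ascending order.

23.9 kHz, 25.86 kHz, 36.34 kHz

Frequencies that alias to 0.98 kHz are k·fs ± 0.98 kHz for integer k ≥ 0.
k=0: 0.98 kHz.
k=1: 11.46 kHz, 13.42 kHz.
k=2: 23.9 kHz, 25.86 kHz.
k=3: 36.34 kHz, 38.3 kHz.
k=4: 48.78 kHz, 50.74 kHz.
Within [17.98 kHz, 38.12 kHz]: 23.9 kHz, 25.86 kHz, 36.34 kHz.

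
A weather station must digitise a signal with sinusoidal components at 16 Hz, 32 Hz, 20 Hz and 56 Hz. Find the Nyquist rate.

112 Hz

Highest-frequency component: 56 Hz.
Nyquist rate = 2 × 56 Hz = 112 Hz.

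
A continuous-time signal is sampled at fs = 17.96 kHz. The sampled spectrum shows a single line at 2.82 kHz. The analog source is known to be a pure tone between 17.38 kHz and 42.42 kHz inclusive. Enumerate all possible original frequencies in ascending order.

20.78 kHz, 33.1 kHz, 38.74 kHz

Frequencies that alias to 2.82 kHz are k·fs ± 2.82 kHz for integer k ≥ 0.
k=0: 2.82 kHz.
k=1: 15.14 kHz, 20.78 kHz.
k=2: 33.1 kHz, 38.74 kHz.
k=3: 51.06 kHz, 56.7 kHz.
Within [17.38 kHz, 42.42 kHz]: 20.78 kHz, 33.1 kHz, 38.74 kHz.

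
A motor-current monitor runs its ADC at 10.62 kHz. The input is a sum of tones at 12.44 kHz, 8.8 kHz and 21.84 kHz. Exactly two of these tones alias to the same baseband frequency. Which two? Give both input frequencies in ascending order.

fs/2 = 5.31 kHz.
12.44 kHz mod fs = 1.82 kHz.
1.82 kHz ≤ fs/2 = 5.31 kHz, appears at 1.82 kHz.
8.8 kHz > fs/2 = 5.31 kHz, folds to fs − 8.8 kHz = 1.82 kHz.
21.84 kHz mod fs = 0.6 kHz.
0.6 kHz ≤ fs/2 = 5.31 kHz, appears at 0.6 kHz.
8.8 kHz and 12.44 kHz both map to 1.82 kHz.

8.8 kHz, 12.44 kHz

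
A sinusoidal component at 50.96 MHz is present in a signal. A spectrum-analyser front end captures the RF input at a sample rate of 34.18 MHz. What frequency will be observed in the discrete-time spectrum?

50.96 MHz mod fs = 16.78 MHz.
16.78 MHz ≤ fs/2 = 17.09 MHz, appears at 16.78 MHz.

16.78 MHz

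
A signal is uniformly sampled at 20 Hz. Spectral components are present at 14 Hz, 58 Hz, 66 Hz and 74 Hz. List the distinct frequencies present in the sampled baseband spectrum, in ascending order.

fs/2 = 10 Hz.
14 Hz > fs/2 = 10 Hz, folds to fs − 14 Hz = 6 Hz.
58 Hz mod fs = 18 Hz.
18 Hz > fs/2 = 10 Hz, folds to fs − 18 Hz = 2 Hz.
66 Hz mod fs = 6 Hz.
6 Hz ≤ fs/2 = 10 Hz, appears at 6 Hz.
74 Hz mod fs = 14 Hz.
14 Hz > fs/2 = 10 Hz, folds to fs − 14 Hz = 6 Hz.
Distinct values: {2 Hz, 6 Hz}.

2 Hz, 6 Hz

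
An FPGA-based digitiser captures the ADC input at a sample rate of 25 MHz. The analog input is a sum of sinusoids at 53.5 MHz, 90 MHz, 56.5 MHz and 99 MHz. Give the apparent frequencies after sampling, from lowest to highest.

1 MHz, 3.5 MHz, 6.5 MHz, 10 MHz

fs/2 = 12.5 MHz.
53.5 MHz mod fs = 3.5 MHz.
3.5 MHz ≤ fs/2 = 12.5 MHz, appears at 3.5 MHz.
90 MHz mod fs = 15 MHz.
15 MHz > fs/2 = 12.5 MHz, folds to fs − 15 MHz = 10 MHz.
56.5 MHz mod fs = 6.5 MHz.
6.5 MHz ≤ fs/2 = 12.5 MHz, appears at 6.5 MHz.
99 MHz mod fs = 24 MHz.
24 MHz > fs/2 = 12.5 MHz, folds to fs − 24 MHz = 1 MHz.
Distinct values: {1 MHz, 3.5 MHz, 6.5 MHz, 10 MHz}.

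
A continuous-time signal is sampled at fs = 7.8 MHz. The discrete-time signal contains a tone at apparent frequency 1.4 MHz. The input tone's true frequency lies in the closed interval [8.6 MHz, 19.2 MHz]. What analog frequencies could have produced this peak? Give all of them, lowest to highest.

Frequencies that alias to 1.4 MHz are k·fs ± 1.4 MHz for integer k ≥ 0.
k=0: 1.4 MHz.
k=1: 6.4 MHz, 9.2 MHz.
k=2: 14.2 MHz, 17 MHz.
k=3: 22 MHz, 24.8 MHz.
Within [8.6 MHz, 19.2 MHz]: 9.2 MHz, 14.2 MHz, 17 MHz.

9.2 MHz, 14.2 MHz, 17 MHz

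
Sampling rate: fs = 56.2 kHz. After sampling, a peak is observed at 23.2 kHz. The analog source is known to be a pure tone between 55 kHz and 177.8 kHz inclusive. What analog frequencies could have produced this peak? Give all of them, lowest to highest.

79.4 kHz, 89.2 kHz, 135.6 kHz, 145.4 kHz

Frequencies that alias to 23.2 kHz are k·fs ± 23.2 kHz for integer k ≥ 0.
k=0: 23.2 kHz.
k=1: 33 kHz, 79.4 kHz.
k=2: 89.2 kHz, 135.6 kHz.
k=3: 145.4 kHz, 191.8 kHz.
k=4: 201.6 kHz, 248 kHz.
Within [55 kHz, 177.8 kHz]: 79.4 kHz, 89.2 kHz, 135.6 kHz, 145.4 kHz.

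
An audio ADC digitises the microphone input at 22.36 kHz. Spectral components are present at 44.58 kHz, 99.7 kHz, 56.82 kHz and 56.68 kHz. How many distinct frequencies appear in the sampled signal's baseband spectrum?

fs/2 = 11.18 kHz.
44.58 kHz mod fs = 22.22 kHz.
22.22 kHz > fs/2 = 11.18 kHz, folds to fs − 22.22 kHz = 0.14 kHz.
99.7 kHz mod fs = 10.26 kHz.
10.26 kHz ≤ fs/2 = 11.18 kHz, appears at 10.26 kHz.
56.82 kHz mod fs = 12.1 kHz.
12.1 kHz > fs/2 = 11.18 kHz, folds to fs − 12.1 kHz = 10.26 kHz.
56.68 kHz mod fs = 11.96 kHz.
11.96 kHz > fs/2 = 11.18 kHz, folds to fs − 11.96 kHz = 10.4 kHz.
Distinct values: {0.14 kHz, 10.26 kHz, 10.4 kHz} → 3.

3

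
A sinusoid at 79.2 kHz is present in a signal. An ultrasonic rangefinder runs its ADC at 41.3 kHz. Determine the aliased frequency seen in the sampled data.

3.4 kHz

79.2 kHz mod fs = 37.9 kHz.
37.9 kHz > fs/2 = 20.65 kHz, folds to fs − 37.9 kHz = 3.4 kHz.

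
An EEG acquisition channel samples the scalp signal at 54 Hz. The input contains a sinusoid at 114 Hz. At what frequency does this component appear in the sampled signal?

114 Hz mod fs = 6 Hz.
6 Hz ≤ fs/2 = 27 Hz, appears at 6 Hz.

6 Hz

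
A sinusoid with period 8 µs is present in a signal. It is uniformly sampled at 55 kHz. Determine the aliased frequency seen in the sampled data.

15 kHz

T = 8 µs → f = 1/T = 125 kHz.
125 kHz mod fs = 15 kHz.
15 kHz ≤ fs/2 = 27.5 kHz, appears at 15 kHz.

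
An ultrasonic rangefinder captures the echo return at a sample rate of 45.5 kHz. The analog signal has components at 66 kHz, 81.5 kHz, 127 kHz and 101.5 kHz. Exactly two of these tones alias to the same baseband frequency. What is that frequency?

fs/2 = 22.75 kHz.
66 kHz mod fs = 20.5 kHz.
20.5 kHz ≤ fs/2 = 22.75 kHz, appears at 20.5 kHz.
81.5 kHz mod fs = 36 kHz.
36 kHz > fs/2 = 22.75 kHz, folds to fs − 36 kHz = 9.5 kHz.
127 kHz mod fs = 36 kHz.
36 kHz > fs/2 = 22.75 kHz, folds to fs − 36 kHz = 9.5 kHz.
101.5 kHz mod fs = 10.5 kHz.
10.5 kHz ≤ fs/2 = 22.75 kHz, appears at 10.5 kHz.
81.5 kHz and 127 kHz both map to 9.5 kHz.

9.5 kHz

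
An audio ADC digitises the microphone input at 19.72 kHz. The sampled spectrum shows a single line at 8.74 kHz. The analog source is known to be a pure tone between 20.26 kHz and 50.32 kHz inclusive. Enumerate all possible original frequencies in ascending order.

Frequencies that alias to 8.74 kHz are k·fs ± 8.74 kHz for integer k ≥ 0.
k=0: 8.74 kHz.
k=1: 10.98 kHz, 28.46 kHz.
k=2: 30.7 kHz, 48.18 kHz.
k=3: 50.42 kHz, 67.9 kHz.
Within [20.26 kHz, 50.32 kHz]: 28.46 kHz, 30.7 kHz, 48.18 kHz.

28.46 kHz, 30.7 kHz, 48.18 kHz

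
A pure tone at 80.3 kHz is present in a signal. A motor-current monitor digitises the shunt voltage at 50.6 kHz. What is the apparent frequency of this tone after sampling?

80.3 kHz mod fs = 29.7 kHz.
29.7 kHz > fs/2 = 25.3 kHz, folds to fs − 29.7 kHz = 20.9 kHz.

20.9 kHz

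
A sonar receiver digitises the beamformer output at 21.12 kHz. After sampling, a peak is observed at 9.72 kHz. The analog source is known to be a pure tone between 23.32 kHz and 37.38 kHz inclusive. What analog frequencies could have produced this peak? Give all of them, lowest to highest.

30.84 kHz, 32.52 kHz

Frequencies that alias to 9.72 kHz are k·fs ± 9.72 kHz for integer k ≥ 0.
k=0: 9.72 kHz.
k=1: 11.4 kHz, 30.84 kHz.
k=2: 32.52 kHz, 51.96 kHz.
k=3: 53.64 kHz, 73.08 kHz.
Within [23.32 kHz, 37.38 kHz]: 30.84 kHz, 32.52 kHz.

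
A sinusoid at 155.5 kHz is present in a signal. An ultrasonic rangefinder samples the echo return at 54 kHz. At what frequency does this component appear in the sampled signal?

155.5 kHz mod fs = 47.5 kHz.
47.5 kHz > fs/2 = 27 kHz, folds to fs − 47.5 kHz = 6.5 kHz.

6.5 kHz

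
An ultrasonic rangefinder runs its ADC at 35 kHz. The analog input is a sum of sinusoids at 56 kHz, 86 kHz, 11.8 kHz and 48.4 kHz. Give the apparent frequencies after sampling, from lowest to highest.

11.8 kHz, 13.4 kHz, 14 kHz, 16 kHz

fs/2 = 17.5 kHz.
56 kHz mod fs = 21 kHz.
21 kHz > fs/2 = 17.5 kHz, folds to fs − 21 kHz = 14 kHz.
86 kHz mod fs = 16 kHz.
16 kHz ≤ fs/2 = 17.5 kHz, appears at 16 kHz.
11.8 kHz ≤ fs/2 = 17.5 kHz, passes unchanged.
48.4 kHz mod fs = 13.4 kHz.
13.4 kHz ≤ fs/2 = 17.5 kHz, appears at 13.4 kHz.
Distinct values: {11.8 kHz, 13.4 kHz, 14 kHz, 16 kHz}.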